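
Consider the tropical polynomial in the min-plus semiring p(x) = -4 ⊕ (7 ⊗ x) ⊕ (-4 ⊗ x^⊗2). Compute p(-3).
p(-3) = -10

A tropical monomial a ⊗ x^⊗i evaluates to a + i · x. Evaluating each term at x = -3:
  Term 0 contributes -4 + 0 · -3 = -4
  Term 1 contributes 7 + 1 · -3 = 4
  Term 2 contributes -4 + 2 · -3 = -10
p(-3) = ⊕ of these = min[-4, 4, -10] = -10.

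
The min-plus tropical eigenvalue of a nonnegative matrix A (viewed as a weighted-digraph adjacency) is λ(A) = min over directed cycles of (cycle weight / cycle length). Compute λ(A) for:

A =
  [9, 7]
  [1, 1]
λ(A) = 1

Enumerate directed cycles and compute their means (weight / length). Sample:
  cycle 0 → 0: weight = 9, length = 1, mean = 9/1 ≈ 9.000
  cycle 1 → 1: weight = 1, length = 1, mean = 1/1 ≈ 1.000
  cycle 0 → 1 → 0: weight = 8, length = 2, mean = 8/2 ≈ 4.000
  cycle 1 → 0 → 1: weight = 8, length = 2, mean = 8/2 ≈ 4.000
Minimum mean = 1.000, attained e.g. along the cycle 1 → 1 with weight 1 and length 1. So λ(A) = 1/1 = 1.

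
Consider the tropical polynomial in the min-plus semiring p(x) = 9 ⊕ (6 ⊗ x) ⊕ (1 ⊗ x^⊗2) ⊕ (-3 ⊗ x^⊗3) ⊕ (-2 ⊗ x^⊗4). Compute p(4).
p(4) = 9

A tropical monomial a ⊗ x^⊗i evaluates to a + i · x. Evaluating each term at x = 4:
  Term 0 contributes 9 + 0 · 4 = 9
  Term 1 contributes 6 + 1 · 4 = 10
  Term 2 contributes 1 + 2 · 4 = 9
  Term 3 contributes -3 + 3 · 4 = 9
  Term 4 contributes -2 + 4 · 4 = 14
p(4) = ⊕ of these = min[9, 10, 9, 9, 14] = 9.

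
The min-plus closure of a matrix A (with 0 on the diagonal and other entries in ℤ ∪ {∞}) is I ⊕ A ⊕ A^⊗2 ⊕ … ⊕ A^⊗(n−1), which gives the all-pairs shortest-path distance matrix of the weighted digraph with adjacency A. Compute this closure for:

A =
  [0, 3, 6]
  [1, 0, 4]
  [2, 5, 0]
Closure =
  [0, 3, 6]
  [1, 0, 4]
  [2, 5, 0]

This is the Floyd-Warshall all-pairs shortest-path computation. For each intermediate vertex k = 0, 1, …, 2, update dist[i][j] ← min(dist[i][j], dist[i][k] + dist[k][j]). The final matrix gives, for each (i, j), the minimum total weight of any directed path from i to j (possibly empty when i = j).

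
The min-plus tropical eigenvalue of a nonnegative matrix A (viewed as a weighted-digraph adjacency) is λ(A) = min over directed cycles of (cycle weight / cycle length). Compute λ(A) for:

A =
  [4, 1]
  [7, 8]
λ(A) = 4

Enumerate directed cycles and compute their means (weight / length). Sample:
  cycle 0 → 0: weight = 4, length = 1, mean = 4/1 ≈ 4.000
  cycle 1 → 1: weight = 8, length = 1, mean = 8/1 ≈ 8.000
  cycle 0 → 1 → 0: weight = 8, length = 2, mean = 8/2 ≈ 4.000
  cycle 1 → 0 → 1: weight = 8, length = 2, mean = 8/2 ≈ 4.000
Minimum mean = 4.000, attained e.g. along the cycle 0 → 0 with weight 4 and length 1. So λ(A) = 4/1 = 4.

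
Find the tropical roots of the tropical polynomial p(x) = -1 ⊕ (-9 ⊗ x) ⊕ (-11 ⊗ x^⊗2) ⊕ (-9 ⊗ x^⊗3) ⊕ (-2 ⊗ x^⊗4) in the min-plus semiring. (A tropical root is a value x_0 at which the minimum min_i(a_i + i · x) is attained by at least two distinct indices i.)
Roots: {-7, -2, 2, 8}

Each tropical root is a break point of the lower envelope of the lines y = a_i + i · x (there are 5 lines, with slopes 0, 1, ..., 4). Only the lines that attain the minimum somewhere contribute to roots; other lines are dominated. Here the surviving (envelope) indices are i = 4, i = 3, i = 2, i = 1, i = 0.
Intersections between consecutive envelope lines give the roots: for adjacent envelope indices i < j the intersection is x = (a_i − a_j) / (j − i). Reading off the sorted break points: {-7, -2, 2, 8}.
Verification: at each break x_0, at least two indices attain the minimum of min_i(a_i + i · x_0).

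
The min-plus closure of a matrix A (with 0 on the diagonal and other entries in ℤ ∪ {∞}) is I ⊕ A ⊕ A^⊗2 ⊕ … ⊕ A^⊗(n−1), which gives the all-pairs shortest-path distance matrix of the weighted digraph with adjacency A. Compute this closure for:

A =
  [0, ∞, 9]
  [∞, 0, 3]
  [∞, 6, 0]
Closure =
  [0, 15, 9]
  [∞, 0, 3]
  [∞, 6, 0]

This is the Floyd-Warshall all-pairs shortest-path computation. For each intermediate vertex k = 0, 1, …, 2, update dist[i][j] ← min(dist[i][j], dist[i][k] + dist[k][j]). The final matrix gives, for each (i, j), the minimum total weight of any directed path from i to j (possibly empty when i = j).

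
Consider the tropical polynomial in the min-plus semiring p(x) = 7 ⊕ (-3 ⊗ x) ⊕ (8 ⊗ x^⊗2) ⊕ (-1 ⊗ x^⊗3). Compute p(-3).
p(-3) = -10

A tropical monomial a ⊗ x^⊗i evaluates to a + i · x. Evaluating each term at x = -3:
  Term 0 contributes 7 + 0 · -3 = 7
  Term 1 contributes -3 + 1 · -3 = -6
  Term 2 contributes 8 + 2 · -3 = 2
  Term 3 contributes -1 + 3 · -3 = -10
p(-3) = ⊕ of these = min[7, -6, 2, -10] = -10.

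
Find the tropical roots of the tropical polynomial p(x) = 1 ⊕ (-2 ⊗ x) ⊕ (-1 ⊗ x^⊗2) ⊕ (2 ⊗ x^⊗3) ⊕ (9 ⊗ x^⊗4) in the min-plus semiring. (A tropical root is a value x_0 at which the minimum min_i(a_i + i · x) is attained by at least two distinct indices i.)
Roots: {-7, -3, -1, 3}

Each tropical root is a break point of the lower envelope of the lines y = a_i + i · x (there are 5 lines, with slopes 0, 1, ..., 4). Only the lines that attain the minimum somewhere contribute to roots; other lines are dominated. Here the surviving (envelope) indices are i = 4, i = 3, i = 2, i = 1, i = 0.
Intersections between consecutive envelope lines give the roots: for adjacent envelope indices i < j the intersection is x = (a_i − a_j) / (j − i). Reading off the sorted break points: {-7, -3, -1, 3}.
Verification: at each break x_0, at least two indices attain the minimum of min_i(a_i + i · x_0).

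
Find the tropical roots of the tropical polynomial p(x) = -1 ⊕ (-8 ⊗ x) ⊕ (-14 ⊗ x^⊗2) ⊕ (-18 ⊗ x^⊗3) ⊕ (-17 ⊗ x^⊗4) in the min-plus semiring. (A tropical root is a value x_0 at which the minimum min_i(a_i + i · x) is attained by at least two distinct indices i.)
Roots: {-1, 4, 6, 7}

Each tropical root is a break point of the lower envelope of the lines y = a_i + i · x (there are 5 lines, with slopes 0, 1, ..., 4). Only the lines that attain the minimum somewhere contribute to roots; other lines are dominated. Here the surviving (envelope) indices are i = 4, i = 3, i = 2, i = 1, i = 0.
Intersections between consecutive envelope lines give the roots: for adjacent envelope indices i < j the intersection is x = (a_i − a_j) / (j − i). Reading off the sorted break points: {-1, 4, 6, 7}.
Verification: at each break x_0, at least two indices attain the minimum of min_i(a_i + i · x_0).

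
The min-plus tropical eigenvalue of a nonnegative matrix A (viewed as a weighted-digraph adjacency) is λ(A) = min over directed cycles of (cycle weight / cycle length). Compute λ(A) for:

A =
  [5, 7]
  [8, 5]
λ(A) = 5

Enumerate directed cycles and compute their means (weight / length). Sample:
  cycle 0 → 0: weight = 5, length = 1, mean = 5/1 ≈ 5.000
  cycle 1 → 1: weight = 5, length = 1, mean = 5/1 ≈ 5.000
  cycle 0 → 1 → 0: weight = 15, length = 2, mean = 15/2 ≈ 7.500
  cycle 1 → 0 → 1: weight = 15, length = 2, mean = 15/2 ≈ 7.500
Minimum mean = 5.000, attained e.g. along the cycle 0 → 0 with weight 5 and length 1. So λ(A) = 5/1 = 5.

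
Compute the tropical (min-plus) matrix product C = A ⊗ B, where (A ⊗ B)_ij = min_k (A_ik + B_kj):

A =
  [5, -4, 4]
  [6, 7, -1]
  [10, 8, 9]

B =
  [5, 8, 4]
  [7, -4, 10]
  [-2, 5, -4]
A ⊗ B =
  [2, -8, 0]
  [-3, 3, -5]
  [7, 4, 5]

Apply the min-plus product entry-by-entry:
  C[0][0] = min over k of (A[0][0] + B[0][0] = 5 + 5 = 10, A[0][1] + B[1][0] = -4 + 7 = 3, A[0][2] + B[2][0] = 4 + -2 = 2) = 2 (attained at k = 2)
  C[0][1] = min over k of (A[0][0] + B[0][1] = 5 + 8 = 13, A[0][1] + B[1][1] = -4 + -4 = -8, A[0][2] + B[2][1] = 4 + 5 = 9) = -8 (attained at k = 1)
  C[0][2] = min over k of (A[0][0] + B[0][2] = 5 + 4 = 9, A[0][1] + B[1][2] = -4 + 10 = 6, A[0][2] + B[2][2] = 4 + -4 = 0) = 0 (attained at k = 2)
  C[1][0] = min over k of (A[1][0] + B[0][0] = 6 + 5 = 11, A[1][1] + B[1][0] = 7 + 7 = 14, A[1][2] + B[2][0] = -1 + -2 = -3) = -3 (attained at k = 2)
  C[1][1] = min over k of (A[1][0] + B[0][1] = 6 + 8 = 14, A[1][1] + B[1][1] = 7 + -4 = 3, A[1][2] + B[2][1] = -1 + 5 = 4) = 3 (attained at k = 1)
  C[1][2] = min over k of (A[1][0] + B[0][2] = 6 + 4 = 10, A[1][1] + B[1][2] = 7 + 10 = 17, A[1][2] + B[2][2] = -1 + -4 = -5) = -5 (attained at k = 2)
  C[2][0] = min over k of (A[2][0] + B[0][0] = 10 + 5 = 15, A[2][1] + B[1][0] = 8 + 7 = 15, A[2][2] + B[2][0] = 9 + -2 = 7) = 7 (attained at k = 2)
  C[2][1] = min over k of (A[2][0] + B[0][1] = 10 + 8 = 18, A[2][1] + B[1][1] = 8 + -4 = 4, A[2][2] + B[2][1] = 9 + 5 = 14) = 4 (attained at k = 1)
  C[2][2] = min over k of (A[2][0] + B[0][2] = 10 + 4 = 14, A[2][1] + B[1][2] = 8 + 10 = 18, A[2][2] + B[2][2] = 9 + -4 = 5) = 5 (attained at k = 2)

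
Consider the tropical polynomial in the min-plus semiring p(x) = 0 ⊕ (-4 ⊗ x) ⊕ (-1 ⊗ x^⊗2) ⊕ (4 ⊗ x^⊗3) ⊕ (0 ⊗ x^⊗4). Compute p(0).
p(0) = -4

A tropical monomial a ⊗ x^⊗i evaluates to a + i · x. Evaluating each term at x = 0:
  Term 0 contributes 0 + 0 · 0 = 0
  Term 1 contributes -4 + 1 · 0 = -4
  Term 2 contributes -1 + 2 · 0 = -1
  Term 3 contributes 4 + 3 · 0 = 4
  Term 4 contributes 0 + 4 · 0 = 0
p(0) = ⊕ of these = min[0, -4, -1, 4, 0] = -4.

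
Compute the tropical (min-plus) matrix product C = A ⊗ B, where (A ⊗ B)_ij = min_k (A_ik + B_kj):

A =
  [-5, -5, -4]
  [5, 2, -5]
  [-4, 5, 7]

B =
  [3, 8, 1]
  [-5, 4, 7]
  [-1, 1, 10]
A ⊗ B =
  [-10, -3, -4]
  [-6, -4, 5]
  [-1, 4, -3]

Apply the min-plus product entry-by-entry:
  C[0][0] = min over k of (A[0][0] + B[0][0] = -5 + 3 = -2, A[0][1] + B[1][0] = -5 + -5 = -10, A[0][2] + B[2][0] = -4 + -1 = -5) = -10 (attained at k = 1)
  C[0][1] = min over k of (A[0][0] + B[0][1] = -5 + 8 = 3, A[0][1] + B[1][1] = -5 + 4 = -1, A[0][2] + B[2][1] = -4 + 1 = -3) = -3 (attained at k = 2)
  C[0][2] = min over k of (A[0][0] + B[0][2] = -5 + 1 = -4, A[0][1] + B[1][2] = -5 + 7 = 2, A[0][2] + B[2][2] = -4 + 10 = 6) = -4 (attained at k = 0)
  C[1][0] = min over k of (A[1][0] + B[0][0] = 5 + 3 = 8, A[1][1] + B[1][0] = 2 + -5 = -3, A[1][2] + B[2][0] = -5 + -1 = -6) = -6 (attained at k = 2)
  C[1][1] = min over k of (A[1][0] + B[0][1] = 5 + 8 = 13, A[1][1] + B[1][1] = 2 + 4 = 6, A[1][2] + B[2][1] = -5 + 1 = -4) = -4 (attained at k = 2)
  C[1][2] = min over k of (A[1][0] + B[0][2] = 5 + 1 = 6, A[1][1] + B[1][2] = 2 + 7 = 9, A[1][2] + B[2][2] = -5 + 10 = 5) = 5 (attained at k = 2)
  C[2][0] = min over k of (A[2][0] + B[0][0] = -4 + 3 = -1, A[2][1] + B[1][0] = 5 + -5 = 0, A[2][2] + B[2][0] = 7 + -1 = 6) = -1 (attained at k = 0)
  C[2][1] = min over k of (A[2][0] + B[0][1] = -4 + 8 = 4, A[2][1] + B[1][1] = 5 + 4 = 9, A[2][2] + B[2][1] = 7 + 1 = 8) = 4 (attained at k = 0)
  C[2][2] = min over k of (A[2][0] + B[0][2] = -4 + 1 = -3, A[2][1] + B[1][2] = 5 + 7 = 12, A[2][2] + B[2][2] = 7 + 10 = 17) = -3 (attained at k = 0)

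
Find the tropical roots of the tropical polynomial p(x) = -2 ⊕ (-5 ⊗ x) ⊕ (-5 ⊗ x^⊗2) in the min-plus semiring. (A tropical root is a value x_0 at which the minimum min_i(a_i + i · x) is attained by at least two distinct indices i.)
Roots: {0, 3}

Each tropical root is a break point of the lower envelope of the lines y = a_i + i · x (there are 3 lines, with slopes 0, 1, ..., 2). Only the lines that attain the minimum somewhere contribute to roots; other lines are dominated. Here the surviving (envelope) indices are i = 2, i = 1, i = 0.
Intersections between consecutive envelope lines give the roots: for adjacent envelope indices i < j the intersection is x = (a_i − a_j) / (j − i). Reading off the sorted break points: {0, 3}.
Verification: at each break x_0, at least two indices attain the minimum of min_i(a_i + i · x_0).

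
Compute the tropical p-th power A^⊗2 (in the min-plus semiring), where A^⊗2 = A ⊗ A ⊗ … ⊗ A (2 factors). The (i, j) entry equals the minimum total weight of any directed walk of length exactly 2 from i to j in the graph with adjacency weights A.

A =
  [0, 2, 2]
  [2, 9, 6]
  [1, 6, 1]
A^⊗2 =
  [0, 2, 2]
  [2, 4, 4]
  [1, 3, 2]

Each entry (A^⊗2)_ij equals the minimum over all length-2 walks i = v_0 → v_1 → … → v_2 = j of Σ_t A[v_t][v_{t+1}]. For example, for (i, j) = (0, 2) we minimise over 3 possible intermediate vertex sequences; the minimum is 2, attained along the walk 0 → 0 → 2.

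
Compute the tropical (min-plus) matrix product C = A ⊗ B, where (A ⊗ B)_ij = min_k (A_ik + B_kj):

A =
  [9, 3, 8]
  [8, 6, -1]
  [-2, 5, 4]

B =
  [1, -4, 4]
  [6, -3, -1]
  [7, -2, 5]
A ⊗ B =
  [9, 0, 2]
  [6, -3, 4]
  [-1, -6, 2]

Apply the min-plus product entry-by-entry:
  C[0][0] = min over k of (A[0][0] + B[0][0] = 9 + 1 = 10, A[0][1] + B[1][0] = 3 + 6 = 9, A[0][2] + B[2][0] = 8 + 7 = 15) = 9 (attained at k = 1)
  C[0][1] = min over k of (A[0][0] + B[0][1] = 9 + -4 = 5, A[0][1] + B[1][1] = 3 + -3 = 0, A[0][2] + B[2][1] = 8 + -2 = 6) = 0 (attained at k = 1)
  C[0][2] = min over k of (A[0][0] + B[0][2] = 9 + 4 = 13, A[0][1] + B[1][2] = 3 + -1 = 2, A[0][2] + B[2][2] = 8 + 5 = 13) = 2 (attained at k = 1)
  C[1][0] = min over k of (A[1][0] + B[0][0] = 8 + 1 = 9, A[1][1] + B[1][0] = 6 + 6 = 12, A[1][2] + B[2][0] = -1 + 7 = 6) = 6 (attained at k = 2)
  C[1][1] = min over k of (A[1][0] + B[0][1] = 8 + -4 = 4, A[1][1] + B[1][1] = 6 + -3 = 3, A[1][2] + B[2][1] = -1 + -2 = -3) = -3 (attained at k = 2)
  C[1][2] = min over k of (A[1][0] + B[0][2] = 8 + 4 = 12, A[1][1] + B[1][2] = 6 + -1 = 5, A[1][2] + B[2][2] = -1 + 5 = 4) = 4 (attained at k = 2)
  C[2][0] = min over k of (A[2][0] + B[0][0] = -2 + 1 = -1, A[2][1] + B[1][0] = 5 + 6 = 11, A[2][2] + B[2][0] = 4 + 7 = 11) = -1 (attained at k = 0)
  C[2][1] = min over k of (A[2][0] + B[0][1] = -2 + -4 = -6, A[2][1] + B[1][1] = 5 + -3 = 2, A[2][2] + B[2][1] = 4 + -2 = 2) = -6 (attained at k = 0)
  C[2][2] = min over k of (A[2][0] + B[0][2] = -2 + 4 = 2, A[2][1] + B[1][2] = 5 + -1 = 4, A[2][2] + B[2][2] = 4 + 5 = 9) = 2 (attained at k = 0)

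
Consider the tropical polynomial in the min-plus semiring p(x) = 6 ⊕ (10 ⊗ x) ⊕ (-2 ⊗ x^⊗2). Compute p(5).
p(5) = 6

A tropical monomial a ⊗ x^⊗i evaluates to a + i · x. Evaluating each term at x = 5:
  Term 0 contributes 6 + 0 · 5 = 6
  Term 1 contributes 10 + 1 · 5 = 15
  Term 2 contributes -2 + 2 · 5 = 8
p(5) = ⊕ of these = min[6, 15, 8] = 6.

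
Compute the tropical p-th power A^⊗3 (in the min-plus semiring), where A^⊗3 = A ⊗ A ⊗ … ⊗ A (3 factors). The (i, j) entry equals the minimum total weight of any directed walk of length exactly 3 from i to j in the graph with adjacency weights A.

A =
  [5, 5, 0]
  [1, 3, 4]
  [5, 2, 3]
A^⊗3 =
  [3, 5, 5]
  [6, 3, 4]
  [6, 7, 3]

Each entry (A^⊗3)_ij equals the minimum over all length-3 walks i = v_0 → v_1 → … → v_3 = j of Σ_t A[v_t][v_{t+1}]. For example, for (i, j) = (0, 2) we minimise over 9 possible intermediate vertex sequences; the minimum is 5, attained along the walk 0 → 2 → 0 → 2.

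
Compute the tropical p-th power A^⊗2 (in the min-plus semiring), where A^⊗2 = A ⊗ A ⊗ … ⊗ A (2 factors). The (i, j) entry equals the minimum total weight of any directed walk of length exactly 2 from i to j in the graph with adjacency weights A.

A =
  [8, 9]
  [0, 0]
A^⊗2 =
  [9, 9]
  [0, 0]

Each entry (A^⊗2)_ij equals the minimum over all length-2 walks i = v_0 → v_1 → … → v_2 = j of Σ_t A[v_t][v_{t+1}]. For example, for (i, j) = (0, 1) we minimise over 2 possible intermediate vertex sequences; the minimum is 9, attained along the walk 0 → 1 → 1.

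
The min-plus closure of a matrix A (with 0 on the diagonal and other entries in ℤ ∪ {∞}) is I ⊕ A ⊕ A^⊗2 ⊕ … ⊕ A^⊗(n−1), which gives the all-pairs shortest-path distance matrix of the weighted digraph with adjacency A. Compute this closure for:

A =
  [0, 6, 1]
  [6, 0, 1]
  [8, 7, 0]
Closure =
  [0, 6, 1]
  [6, 0, 1]
  [8, 7, 0]

This is the Floyd-Warshall all-pairs shortest-path computation. For each intermediate vertex k = 0, 1, …, 2, update dist[i][j] ← min(dist[i][j], dist[i][k] + dist[k][j]). The final matrix gives, for each (i, j), the minimum total weight of any directed path from i to j (possibly empty when i = j).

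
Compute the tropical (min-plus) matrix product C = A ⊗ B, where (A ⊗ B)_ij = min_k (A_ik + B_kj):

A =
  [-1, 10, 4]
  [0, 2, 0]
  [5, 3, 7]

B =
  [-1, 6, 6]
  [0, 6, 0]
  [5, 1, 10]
A ⊗ B =
  [-2, 5, 5]
  [-1, 1, 2]
  [3, 8, 3]

Apply the min-plus product entry-by-entry:
  C[0][0] = min over k of (A[0][0] + B[0][0] = -1 + -1 = -2, A[0][1] + B[1][0] = 10 + 0 = 10, A[0][2] + B[2][0] = 4 + 5 = 9) = -2 (attained at k = 0)
  C[0][1] = min over k of (A[0][0] + B[0][1] = -1 + 6 = 5, A[0][1] + B[1][1] = 10 + 6 = 16, A[0][2] + B[2][1] = 4 + 1 = 5) = 5 (attained at k = 0)
  C[0][2] = min over k of (A[0][0] + B[0][2] = -1 + 6 = 5, A[0][1] + B[1][2] = 10 + 0 = 10, A[0][2] + B[2][2] = 4 + 10 = 14) = 5 (attained at k = 0)
  C[1][0] = min over k of (A[1][0] + B[0][0] = 0 + -1 = -1, A[1][1] + B[1][0] = 2 + 0 = 2, A[1][2] + B[2][0] = 0 + 5 = 5) = -1 (attained at k = 0)
  C[1][1] = min over k of (A[1][0] + B[0][1] = 0 + 6 = 6, A[1][1] + B[1][1] = 2 + 6 = 8, A[1][2] + B[2][1] = 0 + 1 = 1) = 1 (attained at k = 2)
  C[1][2] = min over k of (A[1][0] + B[0][2] = 0 + 6 = 6, A[1][1] + B[1][2] = 2 + 0 = 2, A[1][2] + B[2][2] = 0 + 10 = 10) = 2 (attained at k = 1)
  C[2][0] = min over k of (A[2][0] + B[0][0] = 5 + -1 = 4, A[2][1] + B[1][0] = 3 + 0 = 3, A[2][2] + B[2][0] = 7 + 5 = 12) = 3 (attained at k = 1)
  C[2][1] = min over k of (A[2][0] + B[0][1] = 5 + 6 = 11, A[2][1] + B[1][1] = 3 + 6 = 9, A[2][2] + B[2][1] = 7 + 1 = 8) = 8 (attained at k = 2)
  C[2][2] = min over k of (A[2][0] + B[0][2] = 5 + 6 = 11, A[2][1] + B[1][2] = 3 + 0 = 3, A[2][2] + B[2][2] = 7 + 10 = 17) = 3 (attained at k = 1)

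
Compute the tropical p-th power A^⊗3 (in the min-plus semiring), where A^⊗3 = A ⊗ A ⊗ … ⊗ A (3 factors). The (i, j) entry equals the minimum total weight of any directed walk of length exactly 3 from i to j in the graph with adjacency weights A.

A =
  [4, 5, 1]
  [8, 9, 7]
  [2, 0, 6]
A^⊗3 =
  [7, 5, 4]
  [11, 9, 10]
  [5, 3, 7]

Each entry (A^⊗3)_ij equals the minimum over all length-3 walks i = v_0 → v_1 → … → v_3 = j of Σ_t A[v_t][v_{t+1}]. For example, for (i, j) = (0, 2) we minimise over 9 possible intermediate vertex sequences; the minimum is 4, attained along the walk 0 → 2 → 0 → 2.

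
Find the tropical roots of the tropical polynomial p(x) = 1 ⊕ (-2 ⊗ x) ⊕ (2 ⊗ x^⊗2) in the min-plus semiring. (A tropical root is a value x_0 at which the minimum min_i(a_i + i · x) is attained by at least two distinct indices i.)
Roots: {-4, 3}

Each tropical root is a break point of the lower envelope of the lines y = a_i + i · x (there are 3 lines, with slopes 0, 1, ..., 2). Only the lines that attain the minimum somewhere contribute to roots; other lines are dominated. Here the surviving (envelope) indices are i = 2, i = 1, i = 0.
Intersections between consecutive envelope lines give the roots: for adjacent envelope indices i < j the intersection is x = (a_i − a_j) / (j − i). Reading off the sorted break points: {-4, 3}.
Verification: at each break x_0, at least two indices attain the minimum of min_i(a_i + i · x_0).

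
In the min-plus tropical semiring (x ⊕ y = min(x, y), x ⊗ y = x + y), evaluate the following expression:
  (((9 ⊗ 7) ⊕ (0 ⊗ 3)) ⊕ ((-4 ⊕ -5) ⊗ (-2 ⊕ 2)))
(((9 ⊗ 7) ⊕ (0 ⊗ 3)) ⊕ ((-4 ⊕ -5) ⊗ (-2 ⊕ 2))) = -7

Expand innermost to outermost. Recall ⊕ takes the minimum of its arguments and ⊗ takes their sum. Working out the expression (((9 ⊗ 7) ⊕ (0 ⊗ 3)) ⊕ ((-4 ⊕ -5) ⊗ (-2 ⊕ 2))) gives -7.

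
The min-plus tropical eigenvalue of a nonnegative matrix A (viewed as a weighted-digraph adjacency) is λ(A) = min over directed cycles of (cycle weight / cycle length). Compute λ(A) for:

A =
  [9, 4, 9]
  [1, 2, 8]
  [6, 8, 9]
λ(A) = 2

Enumerate directed cycles and compute their means (weight / length). Sample:
  cycle 0 → 0: weight = 9, length = 1, mean = 9/1 ≈ 9.000
  cycle 1 → 1: weight = 2, length = 1, mean = 2/1 ≈ 2.000
  cycle 2 → 2: weight = 9, length = 1, mean = 9/1 ≈ 9.000
  cycle 0 → 1 → 0: weight = 5, length = 2, mean = 5/2 ≈ 2.500
  cycle 0 → 2 → 0: weight = 15, length = 2, mean = 15/2 ≈ 7.500
  cycle 1 → 0 → 1: weight = 5, length = 2, mean = 5/2 ≈ 2.500
Minimum mean = 2.000, attained e.g. along the cycle 1 → 1 with weight 2 and length 1. So λ(A) = 2/1 = 2.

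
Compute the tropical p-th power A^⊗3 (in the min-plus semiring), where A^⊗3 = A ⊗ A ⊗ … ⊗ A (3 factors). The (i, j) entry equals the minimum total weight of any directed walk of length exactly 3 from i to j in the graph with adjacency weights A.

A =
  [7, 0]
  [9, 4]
A^⊗3 =
  [13, 8]
  [17, 12]

Each entry (A^⊗3)_ij equals the minimum over all length-3 walks i = v_0 → v_1 → … → v_3 = j of Σ_t A[v_t][v_{t+1}]. For example, for (i, j) = (0, 1) we minimise over 4 possible intermediate vertex sequences; the minimum is 8, attained along the walk 0 → 1 → 1 → 1.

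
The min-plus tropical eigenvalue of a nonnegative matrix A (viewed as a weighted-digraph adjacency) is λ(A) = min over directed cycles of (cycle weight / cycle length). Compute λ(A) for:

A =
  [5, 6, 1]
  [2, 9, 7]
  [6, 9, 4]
λ(A) = 7/2

Enumerate directed cycles and compute their means (weight / length). Sample:
  cycle 0 → 0: weight = 5, length = 1, mean = 5/1 ≈ 5.000
  cycle 1 → 1: weight = 9, length = 1, mean = 9/1 ≈ 9.000
  cycle 2 → 2: weight = 4, length = 1, mean = 4/1 ≈ 4.000
  cycle 0 → 1 → 0: weight = 8, length = 2, mean = 8/2 ≈ 4.000
  cycle 0 → 2 → 0: weight = 7, length = 2, mean = 7/2 ≈ 3.500
  cycle 1 → 0 → 1: weight = 8, length = 2, mean = 8/2 ≈ 4.000
Minimum mean = 3.500, attained e.g. along the cycle 0 → 2 → 0 with weight 7 and length 2. So λ(A) = 7/2 = 7/2.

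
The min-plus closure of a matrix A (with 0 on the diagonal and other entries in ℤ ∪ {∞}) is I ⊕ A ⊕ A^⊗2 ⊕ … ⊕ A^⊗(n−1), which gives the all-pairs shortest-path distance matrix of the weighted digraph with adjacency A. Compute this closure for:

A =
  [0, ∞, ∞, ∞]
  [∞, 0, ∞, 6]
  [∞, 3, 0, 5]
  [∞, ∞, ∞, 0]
Closure =
  [0, ∞, ∞, ∞]
  [∞, 0, ∞, 6]
  [∞, 3, 0, 5]
  [∞, ∞, ∞, 0]

This is the Floyd-Warshall all-pairs shortest-path computation. For each intermediate vertex k = 0, 1, …, 3, update dist[i][j] ← min(dist[i][j], dist[i][k] + dist[k][j]). The final matrix gives, for each (i, j), the minimum total weight of any directed path from i to j (possibly empty when i = j).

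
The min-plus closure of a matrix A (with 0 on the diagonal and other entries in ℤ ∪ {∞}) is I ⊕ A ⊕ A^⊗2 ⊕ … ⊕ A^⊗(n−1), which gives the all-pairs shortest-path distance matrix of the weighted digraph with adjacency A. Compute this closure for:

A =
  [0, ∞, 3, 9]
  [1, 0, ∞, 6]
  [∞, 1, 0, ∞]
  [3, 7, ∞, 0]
Closure =
  [0, 4, 3, 9]
  [1, 0, 4, 6]
  [2, 1, 0, 7]
  [3, 7, 6, 0]

This is the Floyd-Warshall all-pairs shortest-path computation. For each intermediate vertex k = 0, 1, …, 3, update dist[i][j] ← min(dist[i][j], dist[i][k] + dist[k][j]). The final matrix gives, for each (i, j), the minimum total weight of any directed path from i to j (possibly empty when i = j).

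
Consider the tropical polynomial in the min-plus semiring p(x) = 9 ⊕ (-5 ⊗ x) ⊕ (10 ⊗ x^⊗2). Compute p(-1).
p(-1) = -6

A tropical monomial a ⊗ x^⊗i evaluates to a + i · x. Evaluating each term at x = -1:
  Term 0 contributes 9 + 0 · -1 = 9
  Term 1 contributes -5 + 1 · -1 = -6
  Term 2 contributes 10 + 2 · -1 = 8
p(-1) = ⊕ of these = min[9, -6, 8] = -6.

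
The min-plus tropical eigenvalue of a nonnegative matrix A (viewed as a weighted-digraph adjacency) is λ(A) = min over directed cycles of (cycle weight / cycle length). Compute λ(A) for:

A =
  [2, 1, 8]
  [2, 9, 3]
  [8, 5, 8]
λ(A) = 3/2

Enumerate directed cycles and compute their means (weight / length). Sample:
  cycle 0 → 0: weight = 2, length = 1, mean = 2/1 ≈ 2.000
  cycle 1 → 1: weight = 9, length = 1, mean = 9/1 ≈ 9.000
  cycle 2 → 2: weight = 8, length = 1, mean = 8/1 ≈ 8.000
  cycle 0 → 1 → 0: weight = 3, length = 2, mean = 3/2 ≈ 1.500
  cycle 0 → 2 → 0: weight = 16, length = 2, mean = 16/2 ≈ 8.000
  cycle 1 → 0 → 1: weight = 3, length = 2, mean = 3/2 ≈ 1.500
Minimum mean = 1.500, attained e.g. along the cycle 0 → 1 → 0 with weight 3 and length 2. So λ(A) = 3/2 = 3/2.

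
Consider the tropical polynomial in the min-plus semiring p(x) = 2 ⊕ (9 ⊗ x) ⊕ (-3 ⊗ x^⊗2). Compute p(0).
p(0) = -3

A tropical monomial a ⊗ x^⊗i evaluates to a + i · x. Evaluating each term at x = 0:
  Term 0 contributes 2 + 0 · 0 = 2
  Term 1 contributes 9 + 1 · 0 = 9
  Term 2 contributes -3 + 2 · 0 = -3
p(0) = ⊕ of these = min[2, 9, -3] = -3.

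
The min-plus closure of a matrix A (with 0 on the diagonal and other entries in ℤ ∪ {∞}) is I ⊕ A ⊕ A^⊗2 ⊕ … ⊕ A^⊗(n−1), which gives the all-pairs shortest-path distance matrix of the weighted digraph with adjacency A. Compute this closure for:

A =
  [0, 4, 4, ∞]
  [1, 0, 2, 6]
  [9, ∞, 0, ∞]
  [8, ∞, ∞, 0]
Closure =
  [0, 4, 4, 10]
  [1, 0, 2, 6]
  [9, 13, 0, 19]
  [8, 12, 12, 0]

This is the Floyd-Warshall all-pairs shortest-path computation. For each intermediate vertex k = 0, 1, …, 3, update dist[i][j] ← min(dist[i][j], dist[i][k] + dist[k][j]). The final matrix gives, for each (i, j), the minimum total weight of any directed path from i to j (possibly empty when i = j).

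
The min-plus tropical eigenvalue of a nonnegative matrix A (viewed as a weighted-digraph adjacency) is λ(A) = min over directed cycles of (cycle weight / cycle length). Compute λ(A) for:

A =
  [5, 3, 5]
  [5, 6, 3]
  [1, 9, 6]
λ(A) = 7/3

Enumerate directed cycles and compute their means (weight / length). Sample:
  cycle 0 → 0: weight = 5, length = 1, mean = 5/1 ≈ 5.000
  cycle 1 → 1: weight = 6, length = 1, mean = 6/1 ≈ 6.000
  cycle 2 → 2: weight = 6, length = 1, mean = 6/1 ≈ 6.000
  cycle 0 → 1 → 0: weight = 8, length = 2, mean = 8/2 ≈ 4.000
  cycle 0 → 2 → 0: weight = 6, length = 2, mean = 6/2 ≈ 3.000
  cycle 1 → 0 → 1: weight = 8, length = 2, mean = 8/2 ≈ 4.000
Minimum mean = 2.333, attained e.g. along the cycle 0 → 1 → 2 → 0 with weight 7 and length 3. So λ(A) = 7/3 = 7/3.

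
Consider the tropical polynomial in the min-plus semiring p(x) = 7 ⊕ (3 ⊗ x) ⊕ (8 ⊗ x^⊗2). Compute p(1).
p(1) = 4

A tropical monomial a ⊗ x^⊗i evaluates to a + i · x. Evaluating each term at x = 1:
  Term 0 contributes 7 + 0 · 1 = 7
  Term 1 contributes 3 + 1 · 1 = 4
  Term 2 contributes 8 + 2 · 1 = 10
p(1) = ⊕ of these = min[7, 4, 10] = 4.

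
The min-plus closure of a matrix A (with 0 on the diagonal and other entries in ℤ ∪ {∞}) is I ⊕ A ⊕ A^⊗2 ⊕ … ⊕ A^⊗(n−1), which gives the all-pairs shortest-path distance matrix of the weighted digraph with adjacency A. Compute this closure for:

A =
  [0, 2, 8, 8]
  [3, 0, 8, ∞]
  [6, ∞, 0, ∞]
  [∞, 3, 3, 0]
Closure =
  [0, 2, 8, 8]
  [3, 0, 8, 11]
  [6, 8, 0, 14]
  [6, 3, 3, 0]

This is the Floyd-Warshall all-pairs shortest-path computation. For each intermediate vertex k = 0, 1, …, 3, update dist[i][j] ← min(dist[i][j], dist[i][k] + dist[k][j]). The final matrix gives, for each (i, j), the minimum total weight of any directed path from i to j (possibly empty when i = j).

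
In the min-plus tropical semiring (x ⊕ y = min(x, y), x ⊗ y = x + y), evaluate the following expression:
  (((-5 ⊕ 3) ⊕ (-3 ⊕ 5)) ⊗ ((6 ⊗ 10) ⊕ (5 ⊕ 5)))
(((-5 ⊕ 3) ⊕ (-3 ⊕ 5)) ⊗ ((6 ⊗ 10) ⊕ (5 ⊕ 5))) = 0

Expand innermost to outermost. Recall ⊕ takes the minimum of its arguments and ⊗ takes their sum. Working out the expression (((-5 ⊕ 3) ⊕ (-3 ⊕ 5)) ⊗ ((6 ⊗ 10) ⊕ (5 ⊕ 5))) gives 0.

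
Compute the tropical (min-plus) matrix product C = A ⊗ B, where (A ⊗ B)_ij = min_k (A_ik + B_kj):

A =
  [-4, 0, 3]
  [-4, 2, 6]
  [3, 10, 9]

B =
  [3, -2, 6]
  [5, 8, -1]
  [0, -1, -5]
A ⊗ B =
  [-1, -6, -2]
  [-1, -6, 1]
  [6, 1, 4]

Apply the min-plus product entry-by-entry:
  C[0][0] = min over k of (A[0][0] + B[0][0] = -4 + 3 = -1, A[0][1] + B[1][0] = 0 + 5 = 5, A[0][2] + B[2][0] = 3 + 0 = 3) = -1 (attained at k = 0)
  C[0][1] = min over k of (A[0][0] + B[0][1] = -4 + -2 = -6, A[0][1] + B[1][1] = 0 + 8 = 8, A[0][2] + B[2][1] = 3 + -1 = 2) = -6 (attained at k = 0)
  C[0][2] = min over k of (A[0][0] + B[0][2] = -4 + 6 = 2, A[0][1] + B[1][2] = 0 + -1 = -1, A[0][2] + B[2][2] = 3 + -5 = -2) = -2 (attained at k = 2)
  C[1][0] = min over k of (A[1][0] + B[0][0] = -4 + 3 = -1, A[1][1] + B[1][0] = 2 + 5 = 7, A[1][2] + B[2][0] = 6 + 0 = 6) = -1 (attained at k = 0)
  C[1][1] = min over k of (A[1][0] + B[0][1] = -4 + -2 = -6, A[1][1] + B[1][1] = 2 + 8 = 10, A[1][2] + B[2][1] = 6 + -1 = 5) = -6 (attained at k = 0)
  C[1][2] = min over k of (A[1][0] + B[0][2] = -4 + 6 = 2, A[1][1] + B[1][2] = 2 + -1 = 1, A[1][2] + B[2][2] = 6 + -5 = 1) = 1 (attained at k = 1)
  C[2][0] = min over k of (A[2][0] + B[0][0] = 3 + 3 = 6, A[2][1] + B[1][0] = 10 + 5 = 15, A[2][2] + B[2][0] = 9 + 0 = 9) = 6 (attained at k = 0)
  C[2][1] = min over k of (A[2][0] + B[0][1] = 3 + -2 = 1, A[2][1] + B[1][1] = 10 + 8 = 18, A[2][2] + B[2][1] = 9 + -1 = 8) = 1 (attained at k = 0)
  C[2][2] = min over k of (A[2][0] + B[0][2] = 3 + 6 = 9, A[2][1] + B[1][2] = 10 + -1 = 9, A[2][2] + B[2][2] = 9 + -5 = 4) = 4 (attained at k = 2)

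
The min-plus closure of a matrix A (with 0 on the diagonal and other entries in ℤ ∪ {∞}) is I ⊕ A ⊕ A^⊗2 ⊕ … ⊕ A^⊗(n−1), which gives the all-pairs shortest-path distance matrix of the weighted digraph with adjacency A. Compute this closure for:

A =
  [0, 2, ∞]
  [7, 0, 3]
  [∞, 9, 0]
Closure =
  [0, 2, 5]
  [7, 0, 3]
  [16, 9, 0]

This is the Floyd-Warshall all-pairs shortest-path computation. For each intermediate vertex k = 0, 1, …, 2, update dist[i][j] ← min(dist[i][j], dist[i][k] + dist[k][j]). The final matrix gives, for each (i, j), the minimum total weight of any directed path from i to j (possibly empty when i = j).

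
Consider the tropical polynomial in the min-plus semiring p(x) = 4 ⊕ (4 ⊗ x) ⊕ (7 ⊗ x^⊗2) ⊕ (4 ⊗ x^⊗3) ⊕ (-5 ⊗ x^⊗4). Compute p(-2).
p(-2) = -13

A tropical monomial a ⊗ x^⊗i evaluates to a + i · x. Evaluating each term at x = -2:
  Term 0 contributes 4 + 0 · -2 = 4
  Term 1 contributes 4 + 1 · -2 = 2
  Term 2 contributes 7 + 2 · -2 = 3
  Term 3 contributes 4 + 3 · -2 = -2
  Term 4 contributes -5 + 4 · -2 = -13
p(-2) = ⊕ of these = min[4, 2, 3, -2, -13] = -13.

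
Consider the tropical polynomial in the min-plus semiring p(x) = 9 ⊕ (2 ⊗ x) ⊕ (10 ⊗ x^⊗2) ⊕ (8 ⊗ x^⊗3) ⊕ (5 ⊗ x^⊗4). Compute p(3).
p(3) = 5

A tropical monomial a ⊗ x^⊗i evaluates to a + i · x. Evaluating each term at x = 3:
  Term 0 contributes 9 + 0 · 3 = 9
  Term 1 contributes 2 + 1 · 3 = 5
  Term 2 contributes 10 + 2 · 3 = 16
  Term 3 contributes 8 + 3 · 3 = 17
  Term 4 contributes 5 + 4 · 3 = 17
p(3) = ⊕ of these = min[9, 5, 16, 17, 17] = 5.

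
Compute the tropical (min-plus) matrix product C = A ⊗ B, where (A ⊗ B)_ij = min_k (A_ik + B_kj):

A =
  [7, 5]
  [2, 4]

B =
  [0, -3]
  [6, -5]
A ⊗ B =
  [7, 0]
  [2, -1]

Apply the min-plus product entry-by-entry:
  C[0][0] = min over k of (A[0][0] + B[0][0] = 7 + 0 = 7, A[0][1] + B[1][0] = 5 + 6 = 11) = 7 (attained at k = 0)
  C[0][1] = min over k of (A[0][0] + B[0][1] = 7 + -3 = 4, A[0][1] + B[1][1] = 5 + -5 = 0) = 0 (attained at k = 1)
  C[1][0] = min over k of (A[1][0] + B[0][0] = 2 + 0 = 2, A[1][1] + B[1][0] = 4 + 6 = 10) = 2 (attained at k = 0)
  C[1][1] = min over k of (A[1][0] + B[0][1] = 2 + -3 = -1, A[1][1] + B[1][1] = 4 + -5 = -1) = -1 (attained at k = 0)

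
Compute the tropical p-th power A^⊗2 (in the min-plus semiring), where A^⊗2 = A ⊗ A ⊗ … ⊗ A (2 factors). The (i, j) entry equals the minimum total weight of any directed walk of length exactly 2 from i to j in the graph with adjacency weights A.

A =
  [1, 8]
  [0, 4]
A^⊗2 =
  [2, 9]
  [1, 8]

Each entry (A^⊗2)_ij equals the minimum over all length-2 walks i = v_0 → v_1 → … → v_2 = j of Σ_t A[v_t][v_{t+1}]. For example, for (i, j) = (0, 1) we minimise over 2 possible intermediate vertex sequences; the minimum is 9, attained along the walk 0 → 0 → 1.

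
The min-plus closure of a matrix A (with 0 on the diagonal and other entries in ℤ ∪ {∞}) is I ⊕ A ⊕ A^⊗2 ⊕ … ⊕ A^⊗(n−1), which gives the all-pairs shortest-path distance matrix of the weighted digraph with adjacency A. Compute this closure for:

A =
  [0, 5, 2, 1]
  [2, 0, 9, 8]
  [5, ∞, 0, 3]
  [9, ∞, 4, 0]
Closure =
  [0, 5, 2, 1]
  [2, 0, 4, 3]
  [5, 10, 0, 3]
  [9, 14, 4, 0]

This is the Floyd-Warshall all-pairs shortest-path computation. For each intermediate vertex k = 0, 1, …, 3, update dist[i][j] ← min(dist[i][j], dist[i][k] + dist[k][j]). The final matrix gives, for each (i, j), the minimum total weight of any directed path from i to j (possibly empty when i = j).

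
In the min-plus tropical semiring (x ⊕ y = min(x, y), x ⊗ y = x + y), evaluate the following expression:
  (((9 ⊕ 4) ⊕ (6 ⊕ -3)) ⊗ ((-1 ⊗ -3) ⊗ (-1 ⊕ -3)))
(((9 ⊕ 4) ⊕ (6 ⊕ -3)) ⊗ ((-1 ⊗ -3) ⊗ (-1 ⊕ -3))) = -10

Expand innermost to outermost. Recall ⊕ takes the minimum of its arguments and ⊗ takes their sum. Working out the expression (((9 ⊕ 4) ⊕ (6 ⊕ -3)) ⊗ ((-1 ⊗ -3) ⊗ (-1 ⊕ -3))) gives -10.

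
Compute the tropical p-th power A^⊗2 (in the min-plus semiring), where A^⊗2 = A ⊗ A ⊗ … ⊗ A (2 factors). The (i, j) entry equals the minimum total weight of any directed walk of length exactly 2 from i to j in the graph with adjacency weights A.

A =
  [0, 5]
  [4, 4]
A^⊗2 =
  [0, 5]
  [4, 8]

Each entry (A^⊗2)_ij equals the minimum over all length-2 walks i = v_0 → v_1 → … → v_2 = j of Σ_t A[v_t][v_{t+1}]. For example, for (i, j) = (0, 1) we minimise over 2 possible intermediate vertex sequences; the minimum is 5, attained along the walk 0 → 0 → 1.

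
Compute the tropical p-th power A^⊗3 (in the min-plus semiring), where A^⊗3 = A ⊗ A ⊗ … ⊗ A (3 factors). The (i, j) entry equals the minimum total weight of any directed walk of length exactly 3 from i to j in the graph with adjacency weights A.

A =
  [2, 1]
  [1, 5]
A^⊗3 =
  [4, 3]
  [3, 4]

Each entry (A^⊗3)_ij equals the minimum over all length-3 walks i = v_0 → v_1 → … → v_3 = j of Σ_t A[v_t][v_{t+1}]. For example, for (i, j) = (0, 1) we minimise over 4 possible intermediate vertex sequences; the minimum is 3, attained along the walk 0 → 1 → 0 → 1.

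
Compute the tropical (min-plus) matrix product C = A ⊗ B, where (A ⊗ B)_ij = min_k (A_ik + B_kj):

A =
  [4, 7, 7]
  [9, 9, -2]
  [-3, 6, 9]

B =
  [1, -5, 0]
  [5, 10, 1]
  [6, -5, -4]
A ⊗ B =
  [5, -1, 3]
  [4, -7, -6]
  [-2, -8, -3]

Apply the min-plus product entry-by-entry:
  C[0][0] = min over k of (A[0][0] + B[0][0] = 4 + 1 = 5, A[0][1] + B[1][0] = 7 + 5 = 12, A[0][2] + B[2][0] = 7 + 6 = 13) = 5 (attained at k = 0)
  C[0][1] = min over k of (A[0][0] + B[0][1] = 4 + -5 = -1, A[0][1] + B[1][1] = 7 + 10 = 17, A[0][2] + B[2][1] = 7 + -5 = 2) = -1 (attained at k = 0)
  C[0][2] = min over k of (A[0][0] + B[0][2] = 4 + 0 = 4, A[0][1] + B[1][2] = 7 + 1 = 8, A[0][2] + B[2][2] = 7 + -4 = 3) = 3 (attained at k = 2)
  C[1][0] = min over k of (A[1][0] + B[0][0] = 9 + 1 = 10, A[1][1] + B[1][0] = 9 + 5 = 14, A[1][2] + B[2][0] = -2 + 6 = 4) = 4 (attained at k = 2)
  C[1][1] = min over k of (A[1][0] + B[0][1] = 9 + -5 = 4, A[1][1] + B[1][1] = 9 + 10 = 19, A[1][2] + B[2][1] = -2 + -5 = -7) = -7 (attained at k = 2)
  C[1][2] = min over k of (A[1][0] + B[0][2] = 9 + 0 = 9, A[1][1] + B[1][2] = 9 + 1 = 10, A[1][2] + B[2][2] = -2 + -4 = -6) = -6 (attained at k = 2)
  C[2][0] = min over k of (A[2][0] + B[0][0] = -3 + 1 = -2, A[2][1] + B[1][0] = 6 + 5 = 11, A[2][2] + B[2][0] = 9 + 6 = 15) = -2 (attained at k = 0)
  C[2][1] = min over k of (A[2][0] + B[0][1] = -3 + -5 = -8, A[2][1] + B[1][1] = 6 + 10 = 16, A[2][2] + B[2][1] = 9 + -5 = 4) = -8 (attained at k = 0)
  C[2][2] = min over k of (A[2][0] + B[0][2] = -3 + 0 = -3, A[2][1] + B[1][2] = 6 + 1 = 7, A[2][2] + B[2][2] = 9 + -4 = 5) = -3 (attained at k = 0)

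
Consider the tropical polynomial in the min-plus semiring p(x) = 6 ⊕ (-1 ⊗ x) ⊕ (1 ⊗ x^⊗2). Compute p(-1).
p(-1) = -2

A tropical monomial a ⊗ x^⊗i evaluates to a + i · x. Evaluating each term at x = -1:
  Term 0 contributes 6 + 0 · -1 = 6
  Term 1 contributes -1 + 1 · -1 = -2
  Term 2 contributes 1 + 2 · -1 = -1
p(-1) = ⊕ of these = min[6, -2, -1] = -2.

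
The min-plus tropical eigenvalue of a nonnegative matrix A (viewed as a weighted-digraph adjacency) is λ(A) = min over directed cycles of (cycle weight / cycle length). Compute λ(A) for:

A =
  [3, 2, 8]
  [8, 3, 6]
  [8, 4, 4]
λ(A) = 3

Enumerate directed cycles and compute their means (weight / length). Sample:
  cycle 0 → 0: weight = 3, length = 1, mean = 3/1 ≈ 3.000
  cycle 1 → 1: weight = 3, length = 1, mean = 3/1 ≈ 3.000
  cycle 2 → 2: weight = 4, length = 1, mean = 4/1 ≈ 4.000
  cycle 0 → 1 → 0: weight = 10, length = 2, mean = 10/2 ≈ 5.000
  cycle 0 → 2 → 0: weight = 16, length = 2, mean = 16/2 ≈ 8.000
  cycle 1 → 0 → 1: weight = 10, length = 2, mean = 10/2 ≈ 5.000
Minimum mean = 3.000, attained e.g. along the cycle 0 → 0 with weight 3 and length 1. So λ(A) = 3/1 = 3.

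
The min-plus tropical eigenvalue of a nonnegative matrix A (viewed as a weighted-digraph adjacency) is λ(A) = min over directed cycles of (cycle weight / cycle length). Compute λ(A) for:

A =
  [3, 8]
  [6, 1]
λ(A) = 1

Enumerate directed cycles and compute their means (weight / length). Sample:
  cycle 0 → 0: weight = 3, length = 1, mean = 3/1 ≈ 3.000
  cycle 1 → 1: weight = 1, length = 1, mean = 1/1 ≈ 1.000
  cycle 0 → 1 → 0: weight = 14, length = 2, mean = 14/2 ≈ 7.000
  cycle 1 → 0 → 1: weight = 14, length = 2, mean = 14/2 ≈ 7.000
Minimum mean = 1.000, attained e.g. along the cycle 1 → 1 with weight 1 and length 1. So λ(A) = 1/1 = 1.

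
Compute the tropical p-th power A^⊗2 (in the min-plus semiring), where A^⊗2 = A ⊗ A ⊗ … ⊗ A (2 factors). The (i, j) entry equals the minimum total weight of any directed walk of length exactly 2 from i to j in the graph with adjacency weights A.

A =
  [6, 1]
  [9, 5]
A^⊗2 =
  [10, 6]
  [14, 10]

Each entry (A^⊗2)_ij equals the minimum over all length-2 walks i = v_0 → v_1 → … → v_2 = j of Σ_t A[v_t][v_{t+1}]. For example, for (i, j) = (0, 1) we minimise over 2 possible intermediate vertex sequences; the minimum is 6, attained along the walk 0 → 1 → 1.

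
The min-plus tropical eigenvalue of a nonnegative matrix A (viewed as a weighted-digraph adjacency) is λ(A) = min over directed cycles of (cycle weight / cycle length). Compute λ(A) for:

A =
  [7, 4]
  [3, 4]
λ(A) = 7/2

Enumerate directed cycles and compute their means (weight / length). Sample:
  cycle 0 → 0: weight = 7, length = 1, mean = 7/1 ≈ 7.000
  cycle 1 → 1: weight = 4, length = 1, mean = 4/1 ≈ 4.000
  cycle 0 → 1 → 0: weight = 7, length = 2, mean = 7/2 ≈ 3.500
  cycle 1 → 0 → 1: weight = 7, length = 2, mean = 7/2 ≈ 3.500
Minimum mean = 3.500, attained e.g. along the cycle 0 → 1 → 0 with weight 7 and length 2. So λ(A) = 7/2 = 7/2.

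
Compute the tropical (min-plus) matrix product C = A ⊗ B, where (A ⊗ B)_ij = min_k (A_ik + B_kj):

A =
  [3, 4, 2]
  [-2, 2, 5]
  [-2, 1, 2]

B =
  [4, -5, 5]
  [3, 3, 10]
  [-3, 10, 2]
A ⊗ B =
  [-1, -2, 4]
  [2, -7, 3]
  [-1, -7, 3]

Apply the min-plus product entry-by-entry:
  C[0][0] = min over k of (A[0][0] + B[0][0] = 3 + 4 = 7, A[0][1] + B[1][0] = 4 + 3 = 7, A[0][2] + B[2][0] = 2 + -3 = -1) = -1 (attained at k = 2)
  C[0][1] = min over k of (A[0][0] + B[0][1] = 3 + -5 = -2, A[0][1] + B[1][1] = 4 + 3 = 7, A[0][2] + B[2][1] = 2 + 10 = 12) = -2 (attained at k = 0)
  C[0][2] = min over k of (A[0][0] + B[0][2] = 3 + 5 = 8, A[0][1] + B[1][2] = 4 + 10 = 14, A[0][2] + B[2][2] = 2 + 2 = 4) = 4 (attained at k = 2)
  C[1][0] = min over k of (A[1][0] + B[0][0] = -2 + 4 = 2, A[1][1] + B[1][0] = 2 + 3 = 5, A[1][2] + B[2][0] = 5 + -3 = 2) = 2 (attained at k = 0)
  C[1][1] = min over k of (A[1][0] + B[0][1] = -2 + -5 = -7, A[1][1] + B[1][1] = 2 + 3 = 5, A[1][2] + B[2][1] = 5 + 10 = 15) = -7 (attained at k = 0)
  C[1][2] = min over k of (A[1][0] + B[0][2] = -2 + 5 = 3, A[1][1] + B[1][2] = 2 + 10 = 12, A[1][2] + B[2][2] = 5 + 2 = 7) = 3 (attained at k = 0)
  C[2][0] = min over k of (A[2][0] + B[0][0] = -2 + 4 = 2, A[2][1] + B[1][0] = 1 + 3 = 4, A[2][2] + B[2][0] = 2 + -3 = -1) = -1 (attained at k = 2)
  C[2][1] = min over k of (A[2][0] + B[0][1] = -2 + -5 = -7, A[2][1] + B[1][1] = 1 + 3 = 4, A[2][2] + B[2][1] = 2 + 10 = 12) = -7 (attained at k = 0)
  C[2][2] = min over k of (A[2][0] + B[0][2] = -2 + 5 = 3, A[2][1] + B[1][2] = 1 + 10 = 11, A[2][2] + B[2][2] = 2 + 2 = 4) = 3 (attained at k = 0)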